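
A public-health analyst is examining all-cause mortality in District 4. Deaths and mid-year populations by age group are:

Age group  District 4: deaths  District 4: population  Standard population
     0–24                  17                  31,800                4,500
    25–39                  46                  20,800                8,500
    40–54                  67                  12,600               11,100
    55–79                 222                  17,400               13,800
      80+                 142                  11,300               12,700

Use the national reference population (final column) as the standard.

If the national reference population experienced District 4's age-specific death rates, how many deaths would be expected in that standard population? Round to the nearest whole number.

416

Age-specific rates per 1,000 for District 4: 0.535, 2.212, 5.317, 12.759, 12.566.
Expected deaths = Σ (standard pop × age-specific rate ÷ 1,000)
= 4,500×0.535/1,000 + 8,500×2.212/1,000 + 11,100×5.317/1,000 + 13,800×12.759/1,000 + 12,700×12.566/1,000
= 2.41 + 18.80 + 59.02 + 176.07 + 159.59 = 415.89.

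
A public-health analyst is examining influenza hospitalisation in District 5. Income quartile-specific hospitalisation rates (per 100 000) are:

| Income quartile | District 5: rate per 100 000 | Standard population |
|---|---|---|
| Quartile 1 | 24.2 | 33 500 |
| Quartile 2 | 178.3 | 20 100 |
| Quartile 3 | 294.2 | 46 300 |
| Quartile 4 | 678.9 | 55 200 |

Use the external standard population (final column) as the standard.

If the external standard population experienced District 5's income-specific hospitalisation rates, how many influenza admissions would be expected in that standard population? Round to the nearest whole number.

Expected influenza admissions = Σ (standard pop × income-specific rate ÷ 100 000)
= 33 500×24.2/100 000 + 20 100×178.3/100 000 + 46 300×294.2/100 000 + 55 200×678.9/100 000
= 8.11 + 35.84 + 136.21 + 374.75 = 554.91.

555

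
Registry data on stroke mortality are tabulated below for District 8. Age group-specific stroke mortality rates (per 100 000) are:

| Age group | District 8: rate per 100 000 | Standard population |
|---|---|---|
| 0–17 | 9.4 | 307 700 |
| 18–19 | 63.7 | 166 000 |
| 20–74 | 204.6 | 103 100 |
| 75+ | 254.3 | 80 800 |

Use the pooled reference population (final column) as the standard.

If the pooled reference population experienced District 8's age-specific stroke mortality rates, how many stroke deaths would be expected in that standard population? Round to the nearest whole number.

Expected stroke deaths = Σ (standard pop × age-specific rate ÷ 100 000)
= 307 700×9.4/100 000 + 166 000×63.7/100 000 + 103 100×204.6/100 000 + 80 800×254.3/100 000
= 28.92 + 105.74 + 210.94 + 205.47 = 551.08.

551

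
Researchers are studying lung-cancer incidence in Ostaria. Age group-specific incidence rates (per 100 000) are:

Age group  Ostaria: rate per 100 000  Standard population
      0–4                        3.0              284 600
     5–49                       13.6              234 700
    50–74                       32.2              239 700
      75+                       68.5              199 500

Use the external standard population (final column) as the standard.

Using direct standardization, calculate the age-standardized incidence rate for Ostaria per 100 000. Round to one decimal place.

26.5

Standard total = 958 500; weights = 0.2969, 0.2449, 0.2501, 0.2081.
Standardized rate: 0.2969×3.0 + 0.2449×13.6 + 0.2501×32.2 + 0.2081×68.5 = 26.5308 per 100 000.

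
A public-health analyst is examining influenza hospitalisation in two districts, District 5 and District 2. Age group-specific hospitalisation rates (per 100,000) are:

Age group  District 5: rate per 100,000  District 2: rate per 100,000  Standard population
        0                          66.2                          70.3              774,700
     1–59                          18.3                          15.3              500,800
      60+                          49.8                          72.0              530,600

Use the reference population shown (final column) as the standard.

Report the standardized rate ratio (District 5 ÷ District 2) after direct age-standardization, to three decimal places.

0.866

Standard total = 1,806,100; weights = 0.4289, 0.2773, 0.2938.
District 5: 0.4289×66.2 + 0.2773×18.3 + 0.2938×49.8 = 48.1001 per 100,000.
District 2: 0.4289×70.3 + 0.2773×15.3 + 0.2938×72.0 = 55.5489 per 100,000.
Ratio = 48.1001 ÷ 55.5489 = 0.86591.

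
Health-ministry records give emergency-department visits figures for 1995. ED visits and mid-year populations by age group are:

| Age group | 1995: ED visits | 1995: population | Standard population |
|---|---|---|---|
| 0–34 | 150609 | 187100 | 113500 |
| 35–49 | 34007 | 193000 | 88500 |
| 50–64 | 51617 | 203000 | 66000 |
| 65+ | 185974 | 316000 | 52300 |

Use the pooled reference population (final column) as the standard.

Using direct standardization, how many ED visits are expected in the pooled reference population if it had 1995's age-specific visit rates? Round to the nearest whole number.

154519

Age-specific rates per 1000 for 1995: 804.965, 176.202, 254.271, 588.525.
Expected ED visits = Σ (standard pop × age-specific rate ÷ 1000)
= 113500×804.965/1000 + 88500×176.202/1000 + 66000×254.271/1000 + 52300×588.525/1000
= 91363.56 + 15593.88 + 16781.88 + 30779.87 = 154519.20.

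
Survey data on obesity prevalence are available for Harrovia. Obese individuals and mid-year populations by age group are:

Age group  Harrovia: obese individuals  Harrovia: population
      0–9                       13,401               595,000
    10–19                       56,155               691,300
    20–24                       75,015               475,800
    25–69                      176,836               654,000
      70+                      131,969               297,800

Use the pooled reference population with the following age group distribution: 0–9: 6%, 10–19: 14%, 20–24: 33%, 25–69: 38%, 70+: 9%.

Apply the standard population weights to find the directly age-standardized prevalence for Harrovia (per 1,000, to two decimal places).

207.38

Age-specific rates per 1,000 for Harrovia: 22.523, 81.231, 157.661, 270.391, 443.146.
Standard weights: 0.06, 0.14, 0.33, 0.38, 0.09.
Standardized rate: 0.0600×22.523 + 0.1400×81.231 + 0.3300×157.661 + 0.3800×270.391 + 0.0900×443.146 = 207.3837 per 1,000.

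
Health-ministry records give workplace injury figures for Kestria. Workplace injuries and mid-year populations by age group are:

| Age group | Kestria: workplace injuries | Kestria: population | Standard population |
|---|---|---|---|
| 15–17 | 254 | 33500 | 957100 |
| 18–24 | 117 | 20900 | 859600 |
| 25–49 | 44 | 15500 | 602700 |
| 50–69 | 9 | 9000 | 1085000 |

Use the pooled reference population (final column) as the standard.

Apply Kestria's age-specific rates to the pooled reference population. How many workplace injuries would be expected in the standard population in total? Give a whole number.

14865

Age-specific rates per 10000 for Kestria: 75.82, 55.98, 28.39, 10.00.
Expected workplace injuries = Σ (standard pop × age-specific rate ÷ 10000)
= 957100×75.82/10000 + 859600×55.98/10000 + 602700×28.39/10000 + 1085000×10.00/10000
= 7256.82 + 4812.11 + 1710.89 + 1085.00 = 14864.82.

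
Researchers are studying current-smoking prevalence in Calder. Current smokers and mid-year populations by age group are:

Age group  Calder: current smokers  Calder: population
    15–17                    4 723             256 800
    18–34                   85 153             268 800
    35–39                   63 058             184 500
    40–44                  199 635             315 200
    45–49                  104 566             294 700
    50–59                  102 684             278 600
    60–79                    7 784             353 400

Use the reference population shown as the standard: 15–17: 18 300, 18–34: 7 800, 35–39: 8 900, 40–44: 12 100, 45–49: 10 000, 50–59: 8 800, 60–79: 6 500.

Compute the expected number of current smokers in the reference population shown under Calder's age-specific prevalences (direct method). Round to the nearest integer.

20448

Age-specific rates per 1 000 for Calder: 18.392, 316.789, 341.778, 633.360, 354.822, 368.571, 22.026.
Expected current smokers = Σ (standard pop × age-specific rate ÷ 1 000)
= 18 300×18.392/1 000 + 7 800×316.789/1 000 + 8 900×341.778/1 000 + 12 100×633.360/1 000 + 10 000×354.822/1 000 + 8 800×368.571/1 000 + 6 500×22.026/1 000
= 336.57 + 2470.96 + 3041.82 + 7663.65 + 3548.22 + 3243.43 + 143.17 = 20447.82.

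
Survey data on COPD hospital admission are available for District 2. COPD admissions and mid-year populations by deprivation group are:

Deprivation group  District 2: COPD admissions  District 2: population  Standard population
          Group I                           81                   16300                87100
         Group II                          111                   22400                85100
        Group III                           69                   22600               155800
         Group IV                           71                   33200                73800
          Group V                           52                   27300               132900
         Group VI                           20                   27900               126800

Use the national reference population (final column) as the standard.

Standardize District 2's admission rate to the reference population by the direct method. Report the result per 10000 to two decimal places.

27.70

Deprivation-specific rates per 10000 for District 2: 49.69, 49.55, 30.53, 21.39, 19.05, 7.17.
Standard total = 661500; weights = 0.1317, 0.1286, 0.2355, 0.1116, 0.2009, 0.1917.
Standardized rate: 0.1317×49.69 + 0.1286×49.55 + 0.2355×30.53 + 0.1116×21.39 + 0.2009×19.05 + 0.1917×7.17 = 27.6956 per 10000.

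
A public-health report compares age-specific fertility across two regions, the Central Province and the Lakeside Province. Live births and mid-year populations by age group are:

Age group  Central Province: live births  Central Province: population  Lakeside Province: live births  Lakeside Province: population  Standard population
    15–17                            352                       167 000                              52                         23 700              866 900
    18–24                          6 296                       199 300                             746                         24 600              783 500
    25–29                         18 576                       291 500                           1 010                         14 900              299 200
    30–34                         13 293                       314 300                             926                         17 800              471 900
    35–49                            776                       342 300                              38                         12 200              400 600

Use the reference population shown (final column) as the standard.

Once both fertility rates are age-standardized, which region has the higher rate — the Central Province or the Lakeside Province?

Age-specific rates per 1 000 for the Central Province: 2.108, 31.591, 63.726, 42.294, 2.267.
For the Lakeside Province: 2.194, 30.325, 67.785, 52.022, 3.115.
Standard total = 2 822 100; weights = 0.3072, 0.2776, 0.1060, 0.1672, 0.1420.
The Central Province: 0.3072×2.108 + 0.2776×31.591 + 0.1060×63.726 + 0.1672×42.294 + 0.1420×2.267 = 23.5682 per 1 000.
The Lakeside Province: 0.3072×2.194 + 0.2776×30.325 + 0.1060×67.785 + 0.1672×52.022 + 0.1420×3.115 = 25.4209 per 1 000.
The crude rates (29.89 vs 29.74) would put the Central Province higher, but that reflects its age composition; once standardized to a common age structure, the Lakeside Province has the higher underlying rate.

Lakeside Province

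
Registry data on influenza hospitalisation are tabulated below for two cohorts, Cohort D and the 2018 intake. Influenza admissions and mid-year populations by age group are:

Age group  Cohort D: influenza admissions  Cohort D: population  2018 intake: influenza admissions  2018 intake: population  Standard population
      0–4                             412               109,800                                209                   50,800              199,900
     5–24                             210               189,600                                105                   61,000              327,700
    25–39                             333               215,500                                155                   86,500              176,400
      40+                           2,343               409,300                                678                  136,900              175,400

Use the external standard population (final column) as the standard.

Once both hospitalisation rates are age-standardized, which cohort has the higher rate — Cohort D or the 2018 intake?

Age-specific rates per 100,000 for Cohort D: 375.23, 110.76, 154.52, 572.44.
For the 2018 intake: 411.42, 172.13, 179.19, 495.25.
Standard total = 879,400; weights = 0.2273, 0.3726, 0.2006, 0.1995.
Cohort D: 0.2273×375.23 + 0.3726×110.76 + 0.2006×154.52 + 0.1995×572.44 = 271.7399 per 100,000.
The 2018 intake: 0.2273×411.42 + 0.3726×172.13 + 0.2006×179.19 + 0.1995×495.25 = 292.3882 per 100,000.
The crude rates (356.85 vs 342.18) would put Cohort D higher, but that reflects its age composition; once standardized to a common age structure, the 2018 intake has the higher underlying rate.

2018 intake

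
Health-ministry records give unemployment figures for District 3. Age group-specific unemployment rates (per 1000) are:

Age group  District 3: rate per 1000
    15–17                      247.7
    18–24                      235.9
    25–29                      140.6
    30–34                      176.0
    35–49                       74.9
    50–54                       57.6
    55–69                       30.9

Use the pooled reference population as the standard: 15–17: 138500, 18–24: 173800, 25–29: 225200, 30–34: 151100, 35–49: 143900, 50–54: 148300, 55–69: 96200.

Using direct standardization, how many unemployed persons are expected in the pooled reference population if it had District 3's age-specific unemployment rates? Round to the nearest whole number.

155855

Expected unemployed persons = Σ (standard pop × age-specific rate ÷ 1000)
= 138500×247.7/1000 + 173800×235.9/1000 + 225200×140.6/1000 + 151100×176.0/1000 + 143900×74.9/1000 + 148300×57.6/1000 + 96200×30.9/1000
= 34306.45 + 40999.42 + 31663.12 + 26593.60 + 10778.11 + 8542.08 + 2972.58 = 155855.36.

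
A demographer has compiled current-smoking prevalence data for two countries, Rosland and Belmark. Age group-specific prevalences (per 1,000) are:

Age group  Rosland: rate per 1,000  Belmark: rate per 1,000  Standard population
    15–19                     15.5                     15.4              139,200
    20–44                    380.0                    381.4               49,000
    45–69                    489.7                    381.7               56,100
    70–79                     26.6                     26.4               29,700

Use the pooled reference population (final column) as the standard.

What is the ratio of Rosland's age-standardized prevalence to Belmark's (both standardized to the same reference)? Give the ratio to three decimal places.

Standard total = 274,000; weights = 0.5080, 0.1788, 0.2047, 0.1084.
Rosland: 0.5080×15.5 + 0.1788×380.0 + 0.2047×489.7 + 0.1084×26.6 = 178.9773 per 1,000.
Belmark: 0.5080×15.4 + 0.1788×381.4 + 0.2047×381.7 + 0.1084×26.4 = 157.0428 per 1,000.
Ratio = 178.9773 ÷ 157.0428 = 1.13967.

1.140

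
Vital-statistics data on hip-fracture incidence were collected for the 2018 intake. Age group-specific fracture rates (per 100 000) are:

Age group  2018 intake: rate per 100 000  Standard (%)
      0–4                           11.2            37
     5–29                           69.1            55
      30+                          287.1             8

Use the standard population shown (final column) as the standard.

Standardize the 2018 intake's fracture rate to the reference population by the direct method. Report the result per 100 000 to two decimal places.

65.12

Standard weights: 0.37, 0.55, 0.08.
Standardized rate: 0.3700×11.2 + 0.5500×69.1 + 0.0800×287.1 = 65.1170 per 100 000.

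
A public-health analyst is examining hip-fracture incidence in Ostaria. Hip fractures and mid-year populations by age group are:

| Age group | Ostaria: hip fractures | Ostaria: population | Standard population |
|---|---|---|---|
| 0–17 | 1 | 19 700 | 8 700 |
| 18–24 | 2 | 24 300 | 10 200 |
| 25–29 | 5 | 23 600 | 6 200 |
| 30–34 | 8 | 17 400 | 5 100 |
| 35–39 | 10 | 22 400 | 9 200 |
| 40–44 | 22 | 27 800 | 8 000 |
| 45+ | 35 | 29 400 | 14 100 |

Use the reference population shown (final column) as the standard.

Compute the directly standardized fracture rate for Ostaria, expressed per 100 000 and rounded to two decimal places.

52.30

Age-specific rates per 100 000 for Ostaria: 5.08, 8.23, 21.19, 45.98, 44.64, 79.14, 119.05.
Standard total = 61 500; weights = 0.1415, 0.1659, 0.1008, 0.0829, 0.1496, 0.1301, 0.2293.
Standardized rate: 0.1415×5.08 + 0.1659×8.23 + 0.1008×21.19 + 0.0829×45.98 + 0.1496×44.64 + 0.1301×79.14 + 0.2293×119.05 = 52.2981 per 100 000.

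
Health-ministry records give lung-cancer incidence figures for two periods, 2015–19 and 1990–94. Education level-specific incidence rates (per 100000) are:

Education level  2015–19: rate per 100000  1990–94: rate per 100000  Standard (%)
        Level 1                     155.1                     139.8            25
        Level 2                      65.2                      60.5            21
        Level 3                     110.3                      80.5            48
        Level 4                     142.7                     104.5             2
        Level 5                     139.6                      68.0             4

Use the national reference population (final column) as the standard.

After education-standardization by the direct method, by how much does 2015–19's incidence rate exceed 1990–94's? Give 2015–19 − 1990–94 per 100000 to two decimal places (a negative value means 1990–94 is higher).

22.74

Standard weights: 0.25, 0.21, 0.48, 0.02, 0.04.
2015–19: 0.2500×155.1 + 0.2100×65.2 + 0.4800×110.3 + 0.0200×142.7 + 0.0400×139.6 = 113.8490 per 100000.
1990–94: 0.2500×139.8 + 0.2100×60.5 + 0.4800×80.5 + 0.0200×104.5 + 0.0400×68.0 = 91.1050 per 100000.
Difference = 113.8490 − 91.1050 = 22.7440.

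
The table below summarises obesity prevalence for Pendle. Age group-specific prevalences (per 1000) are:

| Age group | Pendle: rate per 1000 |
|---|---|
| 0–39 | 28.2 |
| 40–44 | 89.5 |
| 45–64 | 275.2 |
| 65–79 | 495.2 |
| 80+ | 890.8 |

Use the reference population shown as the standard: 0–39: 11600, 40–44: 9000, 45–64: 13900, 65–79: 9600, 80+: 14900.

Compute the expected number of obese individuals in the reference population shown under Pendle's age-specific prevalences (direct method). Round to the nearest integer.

Expected obese individuals = Σ (standard pop × age-specific rate ÷ 1000)
= 11600×28.2/1000 + 9000×89.5/1000 + 13900×275.2/1000 + 9600×495.2/1000 + 14900×890.8/1000
= 327.12 + 805.50 + 3825.28 + 4753.92 + 13272.92 = 22984.74.

22985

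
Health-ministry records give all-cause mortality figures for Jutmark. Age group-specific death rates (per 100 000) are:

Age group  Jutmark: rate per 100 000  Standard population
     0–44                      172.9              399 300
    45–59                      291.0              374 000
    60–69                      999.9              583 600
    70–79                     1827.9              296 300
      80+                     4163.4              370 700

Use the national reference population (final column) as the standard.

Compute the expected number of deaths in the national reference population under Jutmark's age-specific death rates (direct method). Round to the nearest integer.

Expected deaths = Σ (standard pop × age-specific rate ÷ 100 000)
= 399 300×172.9/100 000 + 374 000×291.0/100 000 + 583 600×999.9/100 000 + 296 300×1827.9/100 000 + 370 700×4163.4/100 000
= 690.39 + 1088.34 + 5835.42 + 5416.07 + 15433.72 = 28463.94.

28464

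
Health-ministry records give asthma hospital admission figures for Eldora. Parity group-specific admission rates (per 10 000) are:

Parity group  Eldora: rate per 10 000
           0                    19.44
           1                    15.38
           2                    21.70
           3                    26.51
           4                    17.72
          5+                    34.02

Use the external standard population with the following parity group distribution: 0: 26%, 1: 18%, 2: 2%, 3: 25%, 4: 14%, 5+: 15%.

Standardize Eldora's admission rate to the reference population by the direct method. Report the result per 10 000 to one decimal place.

Standard weights: 0.26, 0.18, 0.02, 0.25, 0.14, 0.15.
Standardized rate: 0.2600×19.44 + 0.1800×15.38 + 0.0200×21.70 + 0.2500×26.51 + 0.1400×17.72 + 0.1500×34.02 = 22.4681 per 10 000.

22.5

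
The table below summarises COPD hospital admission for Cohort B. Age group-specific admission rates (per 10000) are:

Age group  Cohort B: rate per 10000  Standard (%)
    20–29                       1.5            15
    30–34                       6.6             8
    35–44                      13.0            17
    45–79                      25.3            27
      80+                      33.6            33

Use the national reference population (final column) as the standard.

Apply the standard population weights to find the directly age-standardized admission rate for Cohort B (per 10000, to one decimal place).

Standard weights: 0.15, 0.08, 0.17, 0.27, 0.33.
Standardized rate: 0.1500×1.5 + 0.0800×6.6 + 0.1700×13.0 + 0.2700×25.3 + 0.3300×33.6 = 20.8820 per 10000.

20.9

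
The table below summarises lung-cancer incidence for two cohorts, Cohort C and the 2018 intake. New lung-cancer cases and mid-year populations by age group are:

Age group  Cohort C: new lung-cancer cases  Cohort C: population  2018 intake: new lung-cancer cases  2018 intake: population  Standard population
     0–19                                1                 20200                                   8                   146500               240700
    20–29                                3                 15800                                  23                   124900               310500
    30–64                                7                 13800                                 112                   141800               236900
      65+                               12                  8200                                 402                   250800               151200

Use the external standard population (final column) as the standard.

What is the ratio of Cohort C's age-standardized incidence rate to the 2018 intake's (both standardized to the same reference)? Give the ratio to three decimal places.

0.825

Age-specific rates per 100000 for Cohort C: 4.95, 18.99, 50.72, 146.34.
For the 2018 intake: 5.46, 18.41, 78.98, 160.29.
Standard total = 939300; weights = 0.2563, 0.3306, 0.2522, 0.1610.
Cohort C: 0.2563×4.95 + 0.3306×18.99 + 0.2522×50.72 + 0.1610×146.34 = 43.8951 per 100000.
The 2018 intake: 0.2563×5.46 + 0.3306×18.41 + 0.2522×78.98 + 0.1610×160.29 = 53.2088 per 100000.
Ratio = 43.8951 ÷ 53.2088 = 0.82496.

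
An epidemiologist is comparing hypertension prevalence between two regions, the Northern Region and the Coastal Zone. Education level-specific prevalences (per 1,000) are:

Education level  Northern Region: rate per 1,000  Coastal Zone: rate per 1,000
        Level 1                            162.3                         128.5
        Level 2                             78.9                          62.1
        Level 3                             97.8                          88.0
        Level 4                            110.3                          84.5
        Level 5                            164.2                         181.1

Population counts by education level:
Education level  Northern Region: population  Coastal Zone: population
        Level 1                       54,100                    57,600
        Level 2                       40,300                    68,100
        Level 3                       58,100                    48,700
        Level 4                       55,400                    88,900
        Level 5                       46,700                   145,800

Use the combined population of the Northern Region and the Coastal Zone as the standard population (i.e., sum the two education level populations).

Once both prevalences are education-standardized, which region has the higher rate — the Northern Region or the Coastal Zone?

Northern Region

Combined standard total = 663,700; weights = 0.1683, 0.1633, 0.1609, 0.2174, 0.2900.
The Northern Region: 0.1683×162.3 + 0.1633×78.9 + 0.1609×97.8 + 0.2174×110.3 + 0.2900×164.2 = 127.5448 per 1,000.
The Coastal Zone: 0.1683×128.5 + 0.1633×62.1 + 0.1609×88.0 + 0.2174×84.5 + 0.2900×181.1 = 116.8278 per 1,000.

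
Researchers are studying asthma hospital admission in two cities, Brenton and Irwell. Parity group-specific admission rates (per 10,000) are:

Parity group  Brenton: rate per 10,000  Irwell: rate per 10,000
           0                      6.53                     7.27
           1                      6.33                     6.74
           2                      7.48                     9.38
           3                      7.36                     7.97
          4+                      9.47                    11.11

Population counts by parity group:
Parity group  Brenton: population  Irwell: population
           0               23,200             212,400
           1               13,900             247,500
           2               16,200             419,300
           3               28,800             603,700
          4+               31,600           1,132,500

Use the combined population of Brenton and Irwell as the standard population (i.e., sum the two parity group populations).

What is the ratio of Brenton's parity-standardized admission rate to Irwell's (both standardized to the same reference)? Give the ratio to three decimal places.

0.867

Combined standard total = 2,729,100; weights = 0.0863, 0.0958, 0.1596, 0.2318, 0.4266.
Brenton: 0.0863×6.53 + 0.0958×6.33 + 0.1596×7.48 + 0.2318×7.36 + 0.4266×9.47 = 8.1089 per 10,000.
Irwell: 0.0863×7.27 + 0.0958×6.74 + 0.1596×9.38 + 0.2318×7.97 + 0.4266×11.11 = 9.3561 per 10,000.
Ratio = 8.1089 ÷ 9.3561 = 0.86669.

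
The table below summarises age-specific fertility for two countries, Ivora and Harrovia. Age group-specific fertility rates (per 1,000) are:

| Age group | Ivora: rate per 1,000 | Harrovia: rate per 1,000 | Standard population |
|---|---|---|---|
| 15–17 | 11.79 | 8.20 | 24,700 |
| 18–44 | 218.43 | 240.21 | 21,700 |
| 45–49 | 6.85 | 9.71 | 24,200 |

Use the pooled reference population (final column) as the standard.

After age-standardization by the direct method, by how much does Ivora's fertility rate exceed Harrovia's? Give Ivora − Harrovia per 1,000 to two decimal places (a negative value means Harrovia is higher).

Standard total = 70,600; weights = 0.3499, 0.3074, 0.3428.
Ivora: 0.3499×11.79 + 0.3074×218.43 + 0.3428×6.85 = 73.6107 per 1,000.
Harrovia: 0.3499×8.20 + 0.3074×240.21 + 0.3428×9.71 = 80.0294 per 1,000.
Difference = 73.6107 − 80.0294 = -6.4188.

-6.42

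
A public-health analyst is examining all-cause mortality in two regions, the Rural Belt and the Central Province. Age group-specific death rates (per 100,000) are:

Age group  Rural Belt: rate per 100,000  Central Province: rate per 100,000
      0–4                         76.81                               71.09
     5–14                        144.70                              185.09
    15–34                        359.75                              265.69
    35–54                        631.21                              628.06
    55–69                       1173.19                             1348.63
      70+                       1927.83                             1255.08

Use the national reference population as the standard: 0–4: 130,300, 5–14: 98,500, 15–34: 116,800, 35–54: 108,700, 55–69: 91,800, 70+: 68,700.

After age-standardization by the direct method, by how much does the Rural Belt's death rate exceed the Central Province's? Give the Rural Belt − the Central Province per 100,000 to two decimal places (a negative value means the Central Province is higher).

62.15

Standard total = 614,800; weights = 0.2119, 0.1602, 0.1900, 0.1768, 0.1493, 0.1117.
The Rural Belt: 0.2119×76.81 + 0.1602×144.70 + 0.1900×359.75 + 0.1768×631.21 + 0.1493×1173.19 + 0.1117×1927.83 = 610.0088 per 100,000.
The Central Province: 0.2119×71.09 + 0.1602×185.09 + 0.1900×265.69 + 0.1768×628.06 + 0.1493×1348.63 + 0.1117×1255.08 = 547.8616 per 100,000.
Difference = 610.0088 − 547.8616 = 62.1471.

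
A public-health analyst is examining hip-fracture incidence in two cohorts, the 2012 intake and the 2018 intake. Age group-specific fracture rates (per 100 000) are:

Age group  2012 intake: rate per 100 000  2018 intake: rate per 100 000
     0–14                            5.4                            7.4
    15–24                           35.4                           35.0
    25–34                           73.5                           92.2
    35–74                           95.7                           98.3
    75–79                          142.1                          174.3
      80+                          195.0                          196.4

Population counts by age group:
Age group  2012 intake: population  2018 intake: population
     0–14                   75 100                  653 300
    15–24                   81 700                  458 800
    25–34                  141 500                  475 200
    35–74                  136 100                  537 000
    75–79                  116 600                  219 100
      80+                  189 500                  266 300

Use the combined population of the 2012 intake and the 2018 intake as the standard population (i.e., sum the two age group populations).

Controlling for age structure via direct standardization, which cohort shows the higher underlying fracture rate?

2018 intake

Combined standard total = 3 350 200; weights = 0.2174, 0.1613, 0.1841, 0.2009, 0.1002, 0.1361.
The 2012 intake: 0.2174×5.4 + 0.1613×35.4 + 0.1841×73.5 + 0.2009×95.7 + 0.1002×142.1 + 0.1361×195.0 = 80.4114 per 100 000.
The 2018 intake: 0.2174×7.4 + 0.1613×35.0 + 0.1841×92.2 + 0.2009×98.3 + 0.1002×174.3 + 0.1361×196.4 = 88.1633 per 100 000.
The crude rates (108.36 vs 79.70) would put the 2012 intake higher, but that reflects its age composition; once standardized to a common age structure, the 2018 intake has the higher underlying rate.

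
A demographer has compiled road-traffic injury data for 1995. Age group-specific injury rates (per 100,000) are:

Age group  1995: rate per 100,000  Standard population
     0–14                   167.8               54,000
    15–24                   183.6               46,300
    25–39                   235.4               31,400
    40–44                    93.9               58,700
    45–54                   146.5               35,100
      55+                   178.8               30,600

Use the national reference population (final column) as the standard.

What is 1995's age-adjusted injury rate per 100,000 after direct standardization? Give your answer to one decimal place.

160.4

Standard total = 256,100; weights = 0.2109, 0.1808, 0.1226, 0.2292, 0.1371, 0.1195.
Standardized rate: 0.2109×167.8 + 0.1808×183.6 + 0.1226×235.4 + 0.2292×93.9 + 0.1371×146.5 + 0.1195×178.8 = 160.4014 per 100,000.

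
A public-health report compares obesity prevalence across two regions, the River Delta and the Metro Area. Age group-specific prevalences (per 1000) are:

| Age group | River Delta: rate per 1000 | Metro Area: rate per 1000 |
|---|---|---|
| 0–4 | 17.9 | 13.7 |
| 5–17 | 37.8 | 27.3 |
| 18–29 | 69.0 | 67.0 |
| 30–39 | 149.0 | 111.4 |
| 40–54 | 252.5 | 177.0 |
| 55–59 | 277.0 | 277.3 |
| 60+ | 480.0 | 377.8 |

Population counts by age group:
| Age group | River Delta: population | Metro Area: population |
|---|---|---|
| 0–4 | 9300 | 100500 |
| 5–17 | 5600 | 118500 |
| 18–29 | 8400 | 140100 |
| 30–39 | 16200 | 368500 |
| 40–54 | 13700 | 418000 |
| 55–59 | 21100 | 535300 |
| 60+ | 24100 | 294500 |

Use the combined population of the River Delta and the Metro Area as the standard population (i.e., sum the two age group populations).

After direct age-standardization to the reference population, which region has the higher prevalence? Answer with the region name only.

Combined standard total = 2073800; weights = 0.0529, 0.0598, 0.0716, 0.1855, 0.2082, 0.2683, 0.1536.
The River Delta: 0.0529×17.9 + 0.0598×37.8 + 0.0716×69.0 + 0.1855×149.0 + 0.2082×252.5 + 0.2683×277.0 + 0.1536×480.0 = 236.4154 per 1000.
The Metro Area: 0.0529×13.7 + 0.0598×27.3 + 0.0716×67.0 + 0.1855×111.4 + 0.2082×177.0 + 0.2683×277.3 + 0.1536×377.8 = 197.1092 per 1000.

River Delta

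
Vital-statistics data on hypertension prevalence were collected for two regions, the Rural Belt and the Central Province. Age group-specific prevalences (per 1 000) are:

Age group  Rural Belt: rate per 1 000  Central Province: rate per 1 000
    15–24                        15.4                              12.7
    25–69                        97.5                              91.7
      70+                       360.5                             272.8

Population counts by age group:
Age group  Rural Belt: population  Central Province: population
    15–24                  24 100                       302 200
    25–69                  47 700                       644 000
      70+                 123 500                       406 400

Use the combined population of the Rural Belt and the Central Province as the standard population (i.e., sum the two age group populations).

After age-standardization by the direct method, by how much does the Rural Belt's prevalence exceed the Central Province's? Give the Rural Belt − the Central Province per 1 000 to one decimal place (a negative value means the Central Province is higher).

33.2

Combined standard total = 1 547 900; weights = 0.2108, 0.4469, 0.3423.
The Rural Belt: 0.2108×15.4 + 0.4469×97.5 + 0.3423×360.5 = 170.2272 per 1 000.
The Central Province: 0.2108×12.7 + 0.4469×91.7 + 0.3423×272.8 = 137.0435 per 1 000.
Difference = 170.2272 − 137.0435 = 33.1837.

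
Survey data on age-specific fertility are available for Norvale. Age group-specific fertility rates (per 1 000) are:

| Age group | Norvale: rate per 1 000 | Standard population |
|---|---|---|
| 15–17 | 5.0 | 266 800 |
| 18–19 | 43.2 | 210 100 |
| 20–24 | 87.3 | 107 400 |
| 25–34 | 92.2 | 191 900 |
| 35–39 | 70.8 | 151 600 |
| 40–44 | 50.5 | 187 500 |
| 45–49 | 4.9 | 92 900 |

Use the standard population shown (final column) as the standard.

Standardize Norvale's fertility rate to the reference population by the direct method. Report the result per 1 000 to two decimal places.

Standard total = 1 208 200; weights = 0.2208, 0.1739, 0.0889, 0.1588, 0.1255, 0.1552, 0.0769.
Standardized rate: 0.2208×5.0 + 0.1739×43.2 + 0.0889×87.3 + 0.1588×92.2 + 0.1255×70.8 + 0.1552×50.5 + 0.0769×4.9 = 48.1185 per 1 000.

48.12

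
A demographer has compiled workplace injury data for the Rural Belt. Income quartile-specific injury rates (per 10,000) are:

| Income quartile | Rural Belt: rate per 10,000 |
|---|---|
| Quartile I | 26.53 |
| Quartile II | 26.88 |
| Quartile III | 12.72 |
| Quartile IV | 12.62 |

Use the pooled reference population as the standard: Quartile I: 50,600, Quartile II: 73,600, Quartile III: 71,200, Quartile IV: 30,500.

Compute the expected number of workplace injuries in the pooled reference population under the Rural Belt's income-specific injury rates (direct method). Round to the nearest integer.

Expected workplace injuries = Σ (standard pop × income-specific rate ÷ 10,000)
= 50,600×26.53/10,000 + 73,600×26.88/10,000 + 71,200×12.72/10,000 + 30,500×12.62/10,000
= 134.24 + 197.84 + 90.57 + 38.49 = 461.14.

461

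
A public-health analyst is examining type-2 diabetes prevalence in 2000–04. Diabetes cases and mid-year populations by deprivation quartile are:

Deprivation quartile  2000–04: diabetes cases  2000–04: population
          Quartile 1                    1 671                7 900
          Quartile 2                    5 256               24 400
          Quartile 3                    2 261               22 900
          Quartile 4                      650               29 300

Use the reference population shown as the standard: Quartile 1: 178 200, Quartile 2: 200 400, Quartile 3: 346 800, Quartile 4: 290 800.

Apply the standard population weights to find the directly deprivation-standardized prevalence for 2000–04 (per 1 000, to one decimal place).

119.6

Deprivation-specific rates per 1 000 for 2000–04: 211.519, 215.410, 98.734, 22.184.
Standard total = 1 016 200; weights = 0.1754, 0.1972, 0.3413, 0.2862.
Standardized rate: 0.1754×211.519 + 0.1972×215.410 + 0.3413×98.734 + 0.2862×22.184 = 119.6151 per 1 000.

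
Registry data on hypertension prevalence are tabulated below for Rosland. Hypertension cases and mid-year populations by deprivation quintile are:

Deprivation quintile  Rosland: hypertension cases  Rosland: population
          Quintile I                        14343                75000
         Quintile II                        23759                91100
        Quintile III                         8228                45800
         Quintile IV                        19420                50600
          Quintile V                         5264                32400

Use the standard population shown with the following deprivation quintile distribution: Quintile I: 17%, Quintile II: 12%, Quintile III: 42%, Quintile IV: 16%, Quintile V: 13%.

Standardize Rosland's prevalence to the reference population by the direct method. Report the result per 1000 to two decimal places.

221.79

Deprivation-specific rates per 1000 for Rosland: 191.240, 260.801, 179.651, 383.794, 162.469.
Standard weights: 0.17, 0.12, 0.42, 0.16, 0.13.
Standardized rate: 0.1700×191.240 + 0.1200×260.801 + 0.4200×179.651 + 0.1600×383.794 + 0.1300×162.469 = 221.7883 per 1000.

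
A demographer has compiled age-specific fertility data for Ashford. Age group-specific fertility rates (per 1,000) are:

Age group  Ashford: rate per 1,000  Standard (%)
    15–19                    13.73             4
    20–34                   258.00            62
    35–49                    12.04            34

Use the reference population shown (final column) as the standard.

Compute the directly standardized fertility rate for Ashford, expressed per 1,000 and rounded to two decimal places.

Standard weights: 0.04, 0.62, 0.34.
Standardized rate: 0.0400×13.73 + 0.6200×258.00 + 0.3400×12.04 = 164.6028 per 1,000.

164.60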